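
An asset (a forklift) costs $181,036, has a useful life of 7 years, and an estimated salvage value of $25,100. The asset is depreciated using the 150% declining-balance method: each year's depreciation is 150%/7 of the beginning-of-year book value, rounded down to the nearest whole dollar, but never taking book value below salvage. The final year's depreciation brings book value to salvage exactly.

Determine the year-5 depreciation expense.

Depreciable base = $181,036 − $25,100 = $155,936.
Year 1: ⌊$181,036 × 150%/7⌋ = $38,793. Book value $142,243.
Year 2: ⌊$142,243 × 150%/7⌋ = $30,480. Book value $111,763.
Year 3: ⌊$111,763 × 150%/7⌋ = $23,949. Book value $87,814.
Year 4: ⌊$87,814 × 150%/7⌋ = $18,817. Book value $68,997.
Year 5: ⌊$68,997 × 150%/7⌋ = $14,785. Book value $54,212.

$14,785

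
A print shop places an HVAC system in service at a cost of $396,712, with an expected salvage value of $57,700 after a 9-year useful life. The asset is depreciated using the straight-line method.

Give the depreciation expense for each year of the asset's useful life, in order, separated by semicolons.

$37,668; $37,668; $37,668; $37,668; $37,668; $37,668; $37,668; $37,668; $37,668

Depreciable base = $396,712 − $57,700 = $339,012.
Annual expense = $339,012 / 9 = $37,668.
End of year 1: book value $359,044.
End of year 2: book value $321,376.
End of year 3: book value $283,708.
End of year 4: book value $246,040.
End of year 5: book value $208,372.
End of year 6: book value $170,704.
End of year 7: book value $133,036.
End of year 8: book value $95,368.
End of year 9: book value $57,700.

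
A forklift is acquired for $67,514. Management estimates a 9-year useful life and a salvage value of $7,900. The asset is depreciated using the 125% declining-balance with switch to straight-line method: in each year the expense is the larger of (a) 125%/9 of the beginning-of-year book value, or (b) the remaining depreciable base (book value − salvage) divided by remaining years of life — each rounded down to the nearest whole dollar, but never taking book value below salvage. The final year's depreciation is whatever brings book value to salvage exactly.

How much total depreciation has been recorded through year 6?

Depreciable base = $67,514 − $7,900 = $59,614.
Year 1: DB = ⌊$67,514 × 125%/9⌋ = $9,376; SL = ⌊$59,614/9⌋ = $6,623 → take DB $9,376. Book value $58,138.
Year 2: DB = ⌊$58,138 × 125%/9⌋ = $8,074; SL = ⌊$50,238/8⌋ = $6,279 → take DB $8,074. Book value $50,064.
Year 3: DB = ⌊$50,064 × 125%/9⌋ = $6,953; SL = ⌊$42,164/7⌋ = $6,023 → take DB $6,953. Book value $43,111.
Year 4: DB = ⌊$43,111 × 125%/9⌋ = $5,987; SL = ⌊$35,211/6⌋ = $5,868 → take DB $5,987. Book value $37,124.
Year 5: DB = ⌊$37,124 × 125%/9⌋ = $5,156; SL = ⌊$29,224/5⌋ = $5,844 → take SL $5,844. Book value $31,280.
Year 6: DB = ⌊$31,280 × 125%/9⌋ = $4,344; SL = ⌊$23,380/4⌋ = $5,845 → take SL $5,845. Book value $25,435.
Accumulated through year 6 = $67,514 − $25,435 = $42,079.

$42,079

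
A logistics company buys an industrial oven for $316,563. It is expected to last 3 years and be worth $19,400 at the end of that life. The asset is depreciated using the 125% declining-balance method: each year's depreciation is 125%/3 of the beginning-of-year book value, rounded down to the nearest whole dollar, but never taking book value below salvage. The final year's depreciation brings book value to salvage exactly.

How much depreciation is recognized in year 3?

Depreciable base = $316,563 − $19,400 = $297,163.
Year 1: ⌊$316,563 × 125%/3⌋ = $131,901. Book value $184,662.
Year 2: ⌊$184,662 × 125%/3⌋ = $76,942. Book value $107,720.
Year 3 (final): $107,720 − $19,400 = $88,320. Book value $19,400.

$88,320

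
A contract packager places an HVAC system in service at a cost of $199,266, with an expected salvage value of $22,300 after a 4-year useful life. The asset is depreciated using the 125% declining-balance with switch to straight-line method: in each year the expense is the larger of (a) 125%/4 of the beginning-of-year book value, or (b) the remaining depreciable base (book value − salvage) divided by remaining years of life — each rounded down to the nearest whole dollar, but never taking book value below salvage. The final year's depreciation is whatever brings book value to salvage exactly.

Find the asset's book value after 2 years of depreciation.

Depreciable base = $199,266 − $22,300 = $176,966.
Year 1: DB = ⌊$199,266 × 125%/4⌋ = $62,270; SL = ⌊$176,966/4⌋ = $44,241 → take DB $62,270. Book value $136,996.
Year 2: DB = ⌊$136,996 × 125%/4⌋ = $42,811; SL = ⌊$114,696/3⌋ = $38,232 → take DB $42,811. Book value $94,185.

$94,185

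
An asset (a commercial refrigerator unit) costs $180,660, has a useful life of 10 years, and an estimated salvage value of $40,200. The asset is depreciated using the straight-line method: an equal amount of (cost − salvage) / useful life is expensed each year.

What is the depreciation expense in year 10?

$14,046

Depreciable base = $180,660 − $40,200 = $140,460.
Annual expense = $140,460 / 10 = $14,046.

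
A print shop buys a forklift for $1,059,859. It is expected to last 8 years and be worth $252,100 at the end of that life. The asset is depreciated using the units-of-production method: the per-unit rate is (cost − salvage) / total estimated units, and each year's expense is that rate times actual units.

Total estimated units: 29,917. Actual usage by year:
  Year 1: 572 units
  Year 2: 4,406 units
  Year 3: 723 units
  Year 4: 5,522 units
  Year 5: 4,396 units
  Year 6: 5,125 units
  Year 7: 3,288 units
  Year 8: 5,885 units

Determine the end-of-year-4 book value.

$756,838

Depreciable base = $1,059,859 − $252,100 = $807,759.
Rate = $807,759 / 29,917 units = $27 per unit.
Year 1: 572 × $27 = $15,444. Book value $1,044,415.
Year 2: 4,406 × $27 = $118,962. Book value $925,453.
Year 3: 723 × $27 = $19,521. Book value $905,932.
Year 4: 5,522 × $27 = $149,094. Book value $756,838.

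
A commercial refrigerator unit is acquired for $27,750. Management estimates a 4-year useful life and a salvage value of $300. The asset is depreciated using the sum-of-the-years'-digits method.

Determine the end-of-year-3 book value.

Depreciable base = $27,750 − $300 = $27,450.
Sum of the years' digits = 4+3+2+1 = 10.
Year 1: $27,450 × 4/10 = $10,980. Book value $16,770.
Year 2: $27,450 × 3/10 = $8,235. Book value $8,535.
Year 3: $27,450 × 2/10 = $5,490. Book value $3,045.

$3,045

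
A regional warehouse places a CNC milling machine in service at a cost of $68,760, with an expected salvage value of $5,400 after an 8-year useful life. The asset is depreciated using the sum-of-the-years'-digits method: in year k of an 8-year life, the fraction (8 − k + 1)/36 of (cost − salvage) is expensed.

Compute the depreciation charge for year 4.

$8,800

Depreciable base = $68,760 − $5,400 = $63,360.
Sum of the years' digits = 8+7+6+5+4+3+2+1 = 36.
Year 1: $63,360 × 8/36 = $14,080. Book value $54,680.
Year 2: $63,360 × 7/36 = $12,320. Book value $42,360.
Year 3: $63,360 × 6/36 = $10,560. Book value $31,800.
Year 4: $63,360 × 5/36 = $8,800. Book value $23,000.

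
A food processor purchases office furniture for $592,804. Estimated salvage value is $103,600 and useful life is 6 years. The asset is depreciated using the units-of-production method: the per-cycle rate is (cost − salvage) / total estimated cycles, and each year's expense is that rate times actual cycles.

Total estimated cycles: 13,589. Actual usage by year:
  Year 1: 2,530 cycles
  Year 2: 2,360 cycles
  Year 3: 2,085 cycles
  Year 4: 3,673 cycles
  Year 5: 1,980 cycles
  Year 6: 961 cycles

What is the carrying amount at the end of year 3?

Depreciable base = $592,804 − $103,600 = $489,204.
Rate = $489,204 / 13,589 cycles = $36 per cycle.
Year 1: 2,530 × $36 = $91,080. Book value $501,724.
Year 2: 2,360 × $36 = $84,960. Book value $416,764.
Year 3: 2,085 × $36 = $75,060. Book value $341,704.

$341,704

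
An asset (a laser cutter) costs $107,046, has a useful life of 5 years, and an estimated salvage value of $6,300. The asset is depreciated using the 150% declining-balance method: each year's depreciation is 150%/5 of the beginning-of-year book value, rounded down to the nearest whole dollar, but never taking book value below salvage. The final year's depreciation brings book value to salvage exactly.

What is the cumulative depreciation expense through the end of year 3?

$70,328

Depreciable base = $107,046 − $6,300 = $100,746.
Year 1: ⌊$107,046 × 150%/5⌋ = $32,113. Book value $74,933.
Year 2: ⌊$74,933 × 150%/5⌋ = $22,479. Book value $52,454.
Year 3: ⌊$52,454 × 150%/5⌋ = $15,736. Book value $36,718.
Accumulated through year 3 = $107,046 − $36,718 = $70,328.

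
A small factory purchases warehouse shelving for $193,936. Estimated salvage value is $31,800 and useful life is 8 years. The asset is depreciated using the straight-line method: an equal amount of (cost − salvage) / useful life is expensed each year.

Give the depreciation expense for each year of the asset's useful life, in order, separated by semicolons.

Depreciable base = $193,936 − $31,800 = $162,136.
Annual expense = $162,136 / 8 = $20,267.
End of year 1: book value $173,669.
End of year 2: book value $153,402.
End of year 3: book value $133,135.
End of year 4: book value $112,868.
End of year 5: book value $92,601.
End of year 6: book value $72,334.
End of year 7: book value $52,067.
End of year 8: book value $31,800.

$20,267; $20,267; $20,267; $20,267; $20,267; $20,267; $20,267; $20,267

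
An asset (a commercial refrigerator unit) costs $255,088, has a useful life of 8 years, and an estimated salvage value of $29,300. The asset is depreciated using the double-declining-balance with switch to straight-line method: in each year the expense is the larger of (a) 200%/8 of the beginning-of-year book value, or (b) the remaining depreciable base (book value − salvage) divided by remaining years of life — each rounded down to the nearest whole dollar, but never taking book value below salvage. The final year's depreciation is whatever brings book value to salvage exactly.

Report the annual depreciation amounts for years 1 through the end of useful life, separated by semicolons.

Depreciable base = $255,088 − $29,300 = $225,788.
Year 1: DB = ⌊$255,088 × 200%/8⌋ = $63,772; SL = ⌊$225,788/8⌋ = $28,223 → take DB $63,772. Book value $191,316.
Year 2: DB = ⌊$191,316 × 200%/8⌋ = $47,829; SL = ⌊$162,016/7⌋ = $23,145 → take DB $47,829. Book value $143,487.
Year 3: DB = ⌊$143,487 × 200%/8⌋ = $35,871; SL = ⌊$114,187/6⌋ = $19,031 → take DB $35,871. Book value $107,616.
Year 4: DB = ⌊$107,616 × 200%/8⌋ = $26,904; SL = ⌊$78,316/5⌋ = $15,663 → take DB $26,904. Book value $80,712.
Year 5: DB = ⌊$80,712 × 200%/8⌋ = $20,178; SL = ⌊$51,412/4⌋ = $12,853 → take DB $20,178. Book value $60,534.
Year 6: DB = ⌊$60,534 × 200%/8⌋ = $15,133; SL = ⌊$31,234/3⌋ = $10,411 → take DB $15,133. Book value $45,401.
Year 7: DB = ⌊$45,401 × 200%/8⌋ = $11,350; SL = ⌊$16,101/2⌋ = $8,050 → take DB $11,350. Book value $34,051.
Year 8 (final): $34,051 − $29,300 = $4,751. Book value $29,300.

$63,772; $47,829; $35,871; $26,904; $20,178; $15,133; $11,350; $4,751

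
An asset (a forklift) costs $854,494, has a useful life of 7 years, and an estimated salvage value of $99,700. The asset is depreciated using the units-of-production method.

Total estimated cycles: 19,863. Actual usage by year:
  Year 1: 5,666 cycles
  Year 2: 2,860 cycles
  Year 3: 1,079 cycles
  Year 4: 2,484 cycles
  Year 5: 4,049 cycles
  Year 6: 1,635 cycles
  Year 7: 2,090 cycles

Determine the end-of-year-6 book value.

Depreciable base = $854,494 − $99,700 = $754,794.
Rate = $754,794 / 19,863 cycles = $38 per cycle.
Year 1: 5,666 × $38 = $215,308. Book value $639,186.
Year 2: 2,860 × $38 = $108,680. Book value $530,506.
Year 3: 1,079 × $38 = $41,002. Book value $489,504.
Year 4: 2,484 × $38 = $94,392. Book value $395,112.
Year 5: 4,049 × $38 = $153,862. Book value $241,250.
Year 6: 1,635 × $38 = $62,130. Book value $179,120.

$179,120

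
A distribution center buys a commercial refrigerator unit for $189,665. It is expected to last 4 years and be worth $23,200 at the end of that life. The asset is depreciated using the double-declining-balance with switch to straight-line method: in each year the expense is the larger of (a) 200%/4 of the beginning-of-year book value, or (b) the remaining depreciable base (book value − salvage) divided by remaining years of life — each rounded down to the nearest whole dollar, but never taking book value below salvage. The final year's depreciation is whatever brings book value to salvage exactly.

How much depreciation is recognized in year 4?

Depreciable base = $189,665 − $23,200 = $166,465.
Year 1: DB = ⌊$189,665 × 200%/4⌋ = $94,832; SL = ⌊$166,465/4⌋ = $41,616 → take DB $94,832. Book value $94,833.
Year 2: DB = ⌊$94,833 × 200%/4⌋ = $47,416; SL = ⌊$71,633/3⌋ = $23,877 → take DB $47,416. Book value $47,417.
Year 3: DB = ⌊$47,417 × 200%/4⌋ = $23,708; SL = ⌊$24,217/2⌋ = $12,108 → take DB $23,708. Book value $23,709.
Year 4 (final): $23,709 − $23,200 = $509. Book value $23,200.

$509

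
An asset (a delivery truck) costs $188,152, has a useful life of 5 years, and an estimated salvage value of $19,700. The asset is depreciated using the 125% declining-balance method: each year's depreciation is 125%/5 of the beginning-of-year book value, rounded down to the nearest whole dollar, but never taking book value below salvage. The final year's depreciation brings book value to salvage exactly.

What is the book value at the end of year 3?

Depreciable base = $188,152 − $19,700 = $168,452.
Year 1: ⌊$188,152 × 125%/5⌋ = $47,038. Book value $141,114.
Year 2: ⌊$141,114 × 125%/5⌋ = $35,278. Book value $105,836.
Year 3: ⌊$105,836 × 125%/5⌋ = $26,459. Book value $79,377.

$79,377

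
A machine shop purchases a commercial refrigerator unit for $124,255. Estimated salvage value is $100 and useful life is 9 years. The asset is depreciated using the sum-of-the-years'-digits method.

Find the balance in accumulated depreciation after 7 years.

Depreciable base = $124,255 − $100 = $124,155.
Sum of the years' digits = 9+8+7+6+5+4+3+2+1 = 45.
Year 1: $124,155 × 9/45 = $24,831. Book value $99,424.
Year 2: $124,155 × 8/45 = $22,072. Book value $77,352.
Year 3: $124,155 × 7/45 = $19,313. Book value $58,039.
Year 4: $124,155 × 6/45 = $16,554. Book value $41,485.
Year 5: $124,155 × 5/45 = $13,795. Book value $27,690.
Year 6: $124,155 × 4/45 = $11,036. Book value $16,654.
Year 7: $124,155 × 3/45 = $8,277. Book value $8,377.
Accumulated through year 7 = $124,255 − $8,377 = $115,878.

$115,878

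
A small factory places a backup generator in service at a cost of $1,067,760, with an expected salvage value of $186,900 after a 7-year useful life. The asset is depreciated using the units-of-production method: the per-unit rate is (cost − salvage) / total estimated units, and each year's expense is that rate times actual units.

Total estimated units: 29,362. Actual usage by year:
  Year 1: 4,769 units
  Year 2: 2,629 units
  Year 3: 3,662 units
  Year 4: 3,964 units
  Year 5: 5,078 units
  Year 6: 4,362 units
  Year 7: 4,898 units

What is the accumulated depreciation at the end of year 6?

Depreciable base = $1,067,760 − $186,900 = $880,860.
Rate = $880,860 / 29,362 units = $30 per unit.
Year 1: 4,769 × $30 = $143,070. Book value $924,690.
Year 2: 2,629 × $30 = $78,870. Book value $845,820.
Year 3: 3,662 × $30 = $109,860. Book value $735,960.
Year 4: 3,964 × $30 = $118,920. Book value $617,040.
Year 5: 5,078 × $30 = $152,340. Book value $464,700.
Year 6: 4,362 × $30 = $130,860. Book value $333,840.
Accumulated through year 6 = $1,067,760 − $333,840 = $733,920.

$733,920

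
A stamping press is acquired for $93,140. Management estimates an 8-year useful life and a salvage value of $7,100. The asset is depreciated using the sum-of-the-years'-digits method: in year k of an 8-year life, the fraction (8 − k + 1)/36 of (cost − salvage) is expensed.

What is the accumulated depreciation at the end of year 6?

Depreciable base = $93,140 − $7,100 = $86,040.
Sum of the years' digits = 8+7+6+5+4+3+2+1 = 36.
Year 1: $86,040 × 8/36 = $19,120. Book value $74,020.
Year 2: $86,040 × 7/36 = $16,730. Book value $57,290.
Year 3: $86,040 × 6/36 = $14,340. Book value $42,950.
Year 4: $86,040 × 5/36 = $11,950. Book value $31,000.
Year 5: $86,040 × 4/36 = $9,560. Book value $21,440.
Year 6: $86,040 × 3/36 = $7,170. Book value $14,270.
Accumulated through year 6 = $93,140 − $14,270 = $78,870.

$78,870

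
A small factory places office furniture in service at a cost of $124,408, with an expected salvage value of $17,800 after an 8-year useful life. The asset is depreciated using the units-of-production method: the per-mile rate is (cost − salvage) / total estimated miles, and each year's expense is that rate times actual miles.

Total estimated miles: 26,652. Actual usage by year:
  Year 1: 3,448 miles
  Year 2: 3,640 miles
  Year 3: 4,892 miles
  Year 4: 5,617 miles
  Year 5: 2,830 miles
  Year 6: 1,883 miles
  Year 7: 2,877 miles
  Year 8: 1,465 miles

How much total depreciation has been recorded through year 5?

$81,708

Depreciable base = $124,408 − $17,800 = $106,608.
Rate = $106,608 / 26,652 miles = $4 per mile.
Year 1: 3,448 × $4 = $13,792. Book value $110,616.
Year 2: 3,640 × $4 = $14,560. Book value $96,056.
Year 3: 4,892 × $4 = $19,568. Book value $76,488.
Year 4: 5,617 × $4 = $22,468. Book value $54,020.
Year 5: 2,830 × $4 = $11,320. Book value $42,700.
Accumulated through year 5 = $124,408 − $42,700 = $81,708.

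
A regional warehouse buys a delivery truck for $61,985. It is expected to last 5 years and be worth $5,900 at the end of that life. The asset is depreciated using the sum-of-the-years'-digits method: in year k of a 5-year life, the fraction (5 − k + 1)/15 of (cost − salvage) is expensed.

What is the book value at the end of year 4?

$9,639

Depreciable base = $61,985 − $5,900 = $56,085.
Sum of the years' digits = 5+4+3+2+1 = 15.
Year 1: $56,085 × 5/15 = $18,695. Book value $43,290.
Year 2: $56,085 × 4/15 = $14,956. Book value $28,334.
Year 3: $56,085 × 3/15 = $11,217. Book value $17,117.
Year 4: $56,085 × 2/15 = $7,478. Book value $9,639.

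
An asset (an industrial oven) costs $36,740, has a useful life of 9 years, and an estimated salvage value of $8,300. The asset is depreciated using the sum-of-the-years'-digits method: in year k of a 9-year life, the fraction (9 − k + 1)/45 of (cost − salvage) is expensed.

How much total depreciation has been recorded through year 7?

$26,544

Depreciable base = $36,740 − $8,300 = $28,440.
Sum of the years' digits = 9+8+7+6+5+4+3+2+1 = 45.
Year 1: $28,440 × 9/45 = $5,688. Book value $31,052.
Year 2: $28,440 × 8/45 = $5,056. Book value $25,996.
Year 3: $28,440 × 7/45 = $4,424. Book value $21,572.
Year 4: $28,440 × 6/45 = $3,792. Book value $17,780.
Year 5: $28,440 × 5/45 = $3,160. Book value $14,620.
Year 6: $28,440 × 4/45 = $2,528. Book value $12,092.
Year 7: $28,440 × 3/45 = $1,896. Book value $10,196.
Accumulated through year 7 = $36,740 − $10,196 = $26,544.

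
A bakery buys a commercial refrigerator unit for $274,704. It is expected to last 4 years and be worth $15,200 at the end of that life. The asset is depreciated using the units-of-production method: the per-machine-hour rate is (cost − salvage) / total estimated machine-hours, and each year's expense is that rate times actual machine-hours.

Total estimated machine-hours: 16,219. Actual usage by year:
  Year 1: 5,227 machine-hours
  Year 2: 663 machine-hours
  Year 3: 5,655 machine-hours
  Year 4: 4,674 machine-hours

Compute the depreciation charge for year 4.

$74,784

Depreciable base = $274,704 − $15,200 = $259,504.
Rate = $259,504 / 16,219 machine-hours = $16 per machine-hour.
Year 1: 5,227 × $16 = $83,632. Book value $191,072.
Year 2: 663 × $16 = $10,608. Book value $180,464.
Year 3: 5,655 × $16 = $90,480. Book value $89,984.
Year 4: 4,674 × $16 = $74,784. Book value $15,200.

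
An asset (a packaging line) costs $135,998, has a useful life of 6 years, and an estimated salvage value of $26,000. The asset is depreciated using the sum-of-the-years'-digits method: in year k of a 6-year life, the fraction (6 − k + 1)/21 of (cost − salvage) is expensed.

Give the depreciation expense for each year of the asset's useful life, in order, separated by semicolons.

$31,428; $26,190; $20,952; $15,714; $10,476; $5,238

Depreciable base = $135,998 − $26,000 = $109,998.
Sum of the years' digits = 6+5+4+3+2+1 = 21.
Year 1: $109,998 × 6/21 = $31,428. Book value $104,570.
Year 2: $109,998 × 5/21 = $26,190. Book value $78,380.
Year 3: $109,998 × 4/21 = $20,952. Book value $57,428.
Year 4: $109,998 × 3/21 = $15,714. Book value $41,714.
Year 5: $109,998 × 2/21 = $10,476. Book value $31,238.
Year 6: $109,998 × 1/21 = $5,238. Book value $26,000.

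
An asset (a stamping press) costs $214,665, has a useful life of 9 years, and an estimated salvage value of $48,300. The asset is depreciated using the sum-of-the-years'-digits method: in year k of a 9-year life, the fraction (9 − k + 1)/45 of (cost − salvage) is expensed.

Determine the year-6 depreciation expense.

Depreciable base = $214,665 − $48,300 = $166,365.
Sum of the years' digits = 9+8+7+6+5+4+3+2+1 = 45.
Year 1: $166,365 × 9/45 = $33,273. Book value $181,392.
Year 2: $166,365 × 8/45 = $29,576. Book value $151,816.
Year 3: $166,365 × 7/45 = $25,879. Book value $125,937.
Year 4: $166,365 × 6/45 = $22,182. Book value $103,755.
Year 5: $166,365 × 5/45 = $18,485. Book value $85,270.
Year 6: $166,365 × 4/45 = $14,788. Book value $70,482.

$14,788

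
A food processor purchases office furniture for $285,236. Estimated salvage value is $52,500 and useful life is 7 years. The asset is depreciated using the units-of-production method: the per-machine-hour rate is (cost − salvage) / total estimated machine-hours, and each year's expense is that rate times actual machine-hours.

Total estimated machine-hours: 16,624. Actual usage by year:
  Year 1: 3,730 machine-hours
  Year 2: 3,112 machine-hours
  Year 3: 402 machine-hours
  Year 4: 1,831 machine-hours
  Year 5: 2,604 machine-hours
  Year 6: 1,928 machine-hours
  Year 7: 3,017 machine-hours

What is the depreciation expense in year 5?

$36,456

Depreciable base = $285,236 − $52,500 = $232,736.
Rate = $232,736 / 16,624 machine-hours = $14 per machine-hour.
Year 1: 3,730 × $14 = $52,220. Book value $233,016.
Year 2: 3,112 × $14 = $43,568. Book value $189,448.
Year 3: 402 × $14 = $5,628. Book value $183,820.
Year 4: 1,831 × $14 = $25,634. Book value $158,186.
Year 5: 2,604 × $14 = $36,456. Book value $121,730.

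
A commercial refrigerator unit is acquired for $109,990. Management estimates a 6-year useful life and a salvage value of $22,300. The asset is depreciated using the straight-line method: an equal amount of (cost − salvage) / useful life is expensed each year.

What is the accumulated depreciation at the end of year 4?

$58,460

Depreciable base = $109,990 − $22,300 = $87,690.
Annual expense = $87,690 / 6 = $14,615.
End of year 1: book value $95,375.
End of year 2: book value $80,760.
End of year 3: book value $66,145.
End of year 4: book value $51,530.
Accumulated through year 4 = $109,990 − $51,530 = $58,460.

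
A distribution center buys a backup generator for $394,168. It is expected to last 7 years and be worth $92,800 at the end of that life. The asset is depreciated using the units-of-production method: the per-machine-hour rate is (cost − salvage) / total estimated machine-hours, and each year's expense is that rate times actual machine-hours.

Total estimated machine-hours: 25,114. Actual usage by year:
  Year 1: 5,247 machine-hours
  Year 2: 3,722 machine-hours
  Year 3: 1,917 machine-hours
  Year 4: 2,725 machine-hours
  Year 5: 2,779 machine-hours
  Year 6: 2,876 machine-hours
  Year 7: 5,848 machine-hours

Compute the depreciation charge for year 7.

Depreciable base = $394,168 − $92,800 = $301,368.
Rate = $301,368 / 25,114 machine-hours = $12 per machine-hour.
Year 1: 5,247 × $12 = $62,964. Book value $331,204.
Year 2: 3,722 × $12 = $44,664. Book value $286,540.
Year 3: 1,917 × $12 = $23,004. Book value $263,536.
Year 4: 2,725 × $12 = $32,700. Book value $230,836.
Year 5: 2,779 × $12 = $33,348. Book value $197,488.
Year 6: 2,876 × $12 = $34,512. Book value $162,976.
Year 7: 5,848 × $12 = $70,176. Book value $92,800.

$70,176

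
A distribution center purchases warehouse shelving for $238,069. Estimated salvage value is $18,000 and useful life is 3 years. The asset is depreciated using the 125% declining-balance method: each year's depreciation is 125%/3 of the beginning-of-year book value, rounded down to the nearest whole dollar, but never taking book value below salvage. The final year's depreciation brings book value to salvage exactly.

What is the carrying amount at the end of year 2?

Depreciable base = $238,069 − $18,000 = $220,069.
Year 1: ⌊$238,069 × 125%/3⌋ = $99,195. Book value $138,874.
Year 2: ⌊$138,874 × 125%/3⌋ = $57,864. Book value $81,010.

$81,010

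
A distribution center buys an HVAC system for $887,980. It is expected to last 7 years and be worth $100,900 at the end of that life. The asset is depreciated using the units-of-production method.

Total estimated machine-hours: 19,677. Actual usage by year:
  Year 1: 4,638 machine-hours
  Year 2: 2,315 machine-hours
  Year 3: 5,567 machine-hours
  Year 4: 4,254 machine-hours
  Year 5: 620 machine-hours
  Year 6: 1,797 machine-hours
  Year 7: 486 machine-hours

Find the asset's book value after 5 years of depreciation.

$192,220

Depreciable base = $887,980 − $100,900 = $787,080.
Rate = $787,080 / 19,677 machine-hours = $40 per machine-hour.
Year 1: 4,638 × $40 = $185,520. Book value $702,460.
Year 2: 2,315 × $40 = $92,600. Book value $609,860.
Year 3: 5,567 × $40 = $222,680. Book value $387,180.
Year 4: 4,254 × $40 = $170,160. Book value $217,020.
Year 5: 620 × $40 = $24,800. Book value $192,220.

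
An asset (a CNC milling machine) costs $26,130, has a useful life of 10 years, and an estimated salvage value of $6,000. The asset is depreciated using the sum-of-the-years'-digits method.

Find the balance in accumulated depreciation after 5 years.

$14,640

Depreciable base = $26,130 − $6,000 = $20,130.
Sum of the years' digits = 10+9+8+7+6+5+4+3+2+1 = 55.
Year 1: $20,130 × 10/55 = $3,660. Book value $22,470.
Year 2: $20,130 × 9/55 = $3,294. Book value $19,176.
Year 3: $20,130 × 8/55 = $2,928. Book value $16,248.
Year 4: $20,130 × 7/55 = $2,562. Book value $13,686.
Year 5: $20,130 × 6/55 = $2,196. Book value $11,490.
Accumulated through year 5 = $26,130 − $11,490 = $14,640.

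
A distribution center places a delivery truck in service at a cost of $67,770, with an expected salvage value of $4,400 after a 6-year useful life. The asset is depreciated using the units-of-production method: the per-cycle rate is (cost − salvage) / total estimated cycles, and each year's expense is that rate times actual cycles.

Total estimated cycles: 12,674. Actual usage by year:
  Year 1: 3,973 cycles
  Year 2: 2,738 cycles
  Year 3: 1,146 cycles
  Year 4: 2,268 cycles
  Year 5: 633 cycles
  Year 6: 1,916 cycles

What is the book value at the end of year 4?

$17,145

Depreciable base = $67,770 − $4,400 = $63,370.
Rate = $63,370 / 12,674 cycles = $5 per cycle.
Year 1: 3,973 × $5 = $19,865. Book value $47,905.
Year 2: 2,738 × $5 = $13,690. Book value $34,215.
Year 3: 1,146 × $5 = $5,730. Book value $28,485.
Year 4: 2,268 × $5 = $11,340. Book value $17,145.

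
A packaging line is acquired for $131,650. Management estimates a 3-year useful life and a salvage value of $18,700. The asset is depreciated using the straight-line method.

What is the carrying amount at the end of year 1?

Depreciable base = $131,650 − $18,700 = $112,950.
Annual expense = $112,950 / 3 = $37,650.
End of year 1: book value $94,000.

$94,000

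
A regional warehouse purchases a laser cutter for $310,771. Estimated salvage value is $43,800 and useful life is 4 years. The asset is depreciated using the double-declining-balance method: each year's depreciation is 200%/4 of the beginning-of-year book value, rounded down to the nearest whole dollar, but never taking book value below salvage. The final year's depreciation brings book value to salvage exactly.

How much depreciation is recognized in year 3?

$33,893

Depreciable base = $310,771 − $43,800 = $266,971.
Year 1: ⌊$310,771 × 200%/4⌋ = $155,385. Book value $155,386.
Year 2: ⌊$155,386 × 200%/4⌋ = $77,693. Book value $77,693.
Year 3: ⌊$77,693 × 200%/4⌋ = $38,846, capped at $33,893. Book value $43,800.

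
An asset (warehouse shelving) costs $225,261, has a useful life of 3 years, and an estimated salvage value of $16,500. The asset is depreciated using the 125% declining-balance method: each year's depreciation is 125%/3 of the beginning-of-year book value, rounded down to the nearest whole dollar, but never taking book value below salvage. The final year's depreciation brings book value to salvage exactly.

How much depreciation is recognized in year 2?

$54,751

Depreciable base = $225,261 − $16,500 = $208,761.
Year 1: ⌊$225,261 × 125%/3⌋ = $93,858. Book value $131,403.
Year 2: ⌊$131,403 × 125%/3⌋ = $54,751. Book value $76,652.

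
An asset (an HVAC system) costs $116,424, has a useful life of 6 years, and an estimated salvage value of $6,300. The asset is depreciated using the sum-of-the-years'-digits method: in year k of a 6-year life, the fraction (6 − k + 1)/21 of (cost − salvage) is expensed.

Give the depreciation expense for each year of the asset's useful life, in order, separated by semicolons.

Depreciable base = $116,424 − $6,300 = $110,124.
Sum of the years' digits = 6+5+4+3+2+1 = 21.
Year 1: $110,124 × 6/21 = $31,464. Book value $84,960.
Year 2: $110,124 × 5/21 = $26,220. Book value $58,740.
Year 3: $110,124 × 4/21 = $20,976. Book value $37,764.
Year 4: $110,124 × 3/21 = $15,732. Book value $22,032.
Year 5: $110,124 × 2/21 = $10,488. Book value $11,544.
Year 6: $110,124 × 1/21 = $5,244. Book value $6,300.

$31,464; $26,220; $20,976; $15,732; $10,488; $5,244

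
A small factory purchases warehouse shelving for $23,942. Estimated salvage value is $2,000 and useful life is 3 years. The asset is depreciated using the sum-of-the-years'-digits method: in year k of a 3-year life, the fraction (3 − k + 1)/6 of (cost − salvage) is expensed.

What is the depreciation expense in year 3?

Depreciable base = $23,942 − $2,000 = $21,942.
Sum of the years' digits = 3+2+1 = 6.
Year 1: $21,942 × 3/6 = $10,971. Book value $12,971.
Year 2: $21,942 × 2/6 = $7,314. Book value $5,657.
Year 3: $21,942 × 1/6 = $3,657. Book value $2,000.

$3,657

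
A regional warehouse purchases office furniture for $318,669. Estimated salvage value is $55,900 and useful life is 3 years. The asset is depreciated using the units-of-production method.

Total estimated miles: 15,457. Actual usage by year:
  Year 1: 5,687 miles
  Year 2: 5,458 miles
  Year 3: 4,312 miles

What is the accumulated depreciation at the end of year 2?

$189,465

Depreciable base = $318,669 − $55,900 = $262,769.
Rate = $262,769 / 15,457 miles = $17 per mile.
Year 1: 5,687 × $17 = $96,679. Book value $221,990.
Year 2: 5,458 × $17 = $92,786. Book value $129,204.
Accumulated through year 2 = $318,669 − $129,204 = $189,465.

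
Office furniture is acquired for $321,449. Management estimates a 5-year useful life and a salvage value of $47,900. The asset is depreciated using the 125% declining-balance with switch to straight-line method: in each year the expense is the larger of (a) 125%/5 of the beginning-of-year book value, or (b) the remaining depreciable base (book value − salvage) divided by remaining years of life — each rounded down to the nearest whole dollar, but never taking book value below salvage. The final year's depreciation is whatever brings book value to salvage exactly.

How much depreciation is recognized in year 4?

$43,856

Depreciable base = $321,449 − $47,900 = $273,549.
Year 1: DB = ⌊$321,449 × 125%/5⌋ = $80,362; SL = ⌊$273,549/5⌋ = $54,709 → take DB $80,362. Book value $241,087.
Year 2: DB = ⌊$241,087 × 125%/5⌋ = $60,271; SL = ⌊$193,187/4⌋ = $48,296 → take DB $60,271. Book value $180,816.
Year 3: DB = ⌊$180,816 × 125%/5⌋ = $45,204; SL = ⌊$132,916/3⌋ = $44,305 → take DB $45,204. Book value $135,612.
Year 4: DB = ⌊$135,612 × 125%/5⌋ = $33,903; SL = ⌊$87,712/2⌋ = $43,856 → take SL $43,856. Book value $91,756.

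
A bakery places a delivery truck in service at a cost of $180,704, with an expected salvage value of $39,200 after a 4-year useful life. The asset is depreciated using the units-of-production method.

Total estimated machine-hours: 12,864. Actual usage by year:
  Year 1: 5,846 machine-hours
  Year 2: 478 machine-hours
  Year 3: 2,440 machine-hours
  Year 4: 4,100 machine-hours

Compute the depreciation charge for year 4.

Depreciable base = $180,704 − $39,200 = $141,504.
Rate = $141,504 / 12,864 machine-hours = $11 per machine-hour.
Year 1: 5,846 × $11 = $64,306. Book value $116,398.
Year 2: 478 × $11 = $5,258. Book value $111,140.
Year 3: 2,440 × $11 = $26,840. Book value $84,300.
Year 4: 4,100 × $11 = $45,100. Book value $39,200.

$45,100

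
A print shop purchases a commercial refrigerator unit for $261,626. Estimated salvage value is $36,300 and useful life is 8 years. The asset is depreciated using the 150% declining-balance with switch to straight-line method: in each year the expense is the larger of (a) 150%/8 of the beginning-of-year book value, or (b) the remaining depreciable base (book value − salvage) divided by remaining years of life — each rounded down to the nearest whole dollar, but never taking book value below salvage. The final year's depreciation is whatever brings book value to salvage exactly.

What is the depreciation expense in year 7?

$18,780

Depreciable base = $261,626 − $36,300 = $225,326.
Year 1: DB = ⌊$261,626 × 150%/8⌋ = $49,054; SL = ⌊$225,326/8⌋ = $28,165 → take DB $49,054. Book value $212,572.
Year 2: DB = ⌊$212,572 × 150%/8⌋ = $39,857; SL = ⌊$176,272/7⌋ = $25,181 → take DB $39,857. Book value $172,715.
Year 3: DB = ⌊$172,715 × 150%/8⌋ = $32,384; SL = ⌊$136,415/6⌋ = $22,735 → take DB $32,384. Book value $140,331.
Year 4: DB = ⌊$140,331 × 150%/8⌋ = $26,312; SL = ⌊$104,031/5⌋ = $20,806 → take DB $26,312. Book value $114,019.
Year 5: DB = ⌊$114,019 × 150%/8⌋ = $21,378; SL = ⌊$77,719/4⌋ = $19,429 → take DB $21,378. Book value $92,641.
Year 6: DB = ⌊$92,641 × 150%/8⌋ = $17,370; SL = ⌊$56,341/3⌋ = $18,780 → take SL $18,780. Book value $73,861.
Year 7: DB = ⌊$73,861 × 150%/8⌋ = $13,848; SL = ⌊$37,561/2⌋ = $18,780 → take SL $18,780. Book value $55,081.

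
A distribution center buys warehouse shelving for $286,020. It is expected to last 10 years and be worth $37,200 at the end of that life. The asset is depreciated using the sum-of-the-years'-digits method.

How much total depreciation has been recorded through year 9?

Depreciable base = $286,020 − $37,200 = $248,820.
Sum of the years' digits = 10+9+8+7+6+5+4+3+2+1 = 55.
Year 1: $248,820 × 10/55 = $45,240. Book value $240,780.
Year 2: $248,820 × 9/55 = $40,716. Book value $200,064.
Year 3: $248,820 × 8/55 = $36,192. Book value $163,872.
Year 4: $248,820 × 7/55 = $31,668. Book value $132,204.
Year 5: $248,820 × 6/55 = $27,144. Book value $105,060.
Year 6: $248,820 × 5/55 = $22,620. Book value $82,440.
Year 7: $248,820 × 4/55 = $18,096. Book value $64,344.
Year 8: $248,820 × 3/55 = $13,572. Book value $50,772.
Year 9: $248,820 × 2/55 = $9,048. Book value $41,724.
Accumulated through year 9 = $286,020 − $41,724 = $244,296.

$244,296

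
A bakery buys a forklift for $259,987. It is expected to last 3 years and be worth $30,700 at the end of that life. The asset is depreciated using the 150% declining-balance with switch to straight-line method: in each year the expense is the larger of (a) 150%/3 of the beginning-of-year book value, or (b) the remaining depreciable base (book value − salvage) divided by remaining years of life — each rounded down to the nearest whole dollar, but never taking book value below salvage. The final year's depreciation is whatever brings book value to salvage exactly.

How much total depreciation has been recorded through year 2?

Depreciable base = $259,987 − $30,700 = $229,287.
Year 1: DB = ⌊$259,987 × 150%/3⌋ = $129,993; SL = ⌊$229,287/3⌋ = $76,429 → take DB $129,993. Book value $129,994.
Year 2: DB = ⌊$129,994 × 150%/3⌋ = $64,997; SL = ⌊$99,294/2⌋ = $49,647 → take DB $64,997. Book value $64,997.
Accumulated through year 2 = $259,987 − $64,997 = $194,990.

$194,990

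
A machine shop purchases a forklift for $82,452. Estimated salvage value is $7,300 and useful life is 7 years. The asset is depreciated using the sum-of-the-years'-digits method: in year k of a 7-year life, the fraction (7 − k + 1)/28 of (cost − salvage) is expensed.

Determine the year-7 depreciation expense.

Depreciable base = $82,452 − $7,300 = $75,152.
Sum of the years' digits = 7+6+5+4+3+2+1 = 28.
Year 1: $75,152 × 7/28 = $18,788. Book value $63,664.
Year 2: $75,152 × 6/28 = $16,104. Book value $47,560.
Year 3: $75,152 × 5/28 = $13,420. Book value $34,140.
Year 4: $75,152 × 4/28 = $10,736. Book value $23,404.
Year 5: $75,152 × 3/28 = $8,052. Book value $15,352.
Year 6: $75,152 × 2/28 = $5,368. Book value $9,984.
Year 7: $75,152 × 1/28 = $2,684. Book value $7,300.

$2,684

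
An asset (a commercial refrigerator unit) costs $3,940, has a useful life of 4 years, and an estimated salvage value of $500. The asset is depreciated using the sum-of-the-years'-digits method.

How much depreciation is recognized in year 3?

Depreciable base = $3,940 − $500 = $3,440.
Sum of the years' digits = 4+3+2+1 = 10.
Year 1: $3,440 × 4/10 = $1,376. Book value $2,564.
Year 2: $3,440 × 3/10 = $1,032. Book value $1,532.
Year 3: $3,440 × 2/10 = $688. Book value $844.

$688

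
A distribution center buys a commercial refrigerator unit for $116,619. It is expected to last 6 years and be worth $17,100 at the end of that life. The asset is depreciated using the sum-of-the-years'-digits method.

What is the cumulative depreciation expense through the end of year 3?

Depreciable base = $116,619 − $17,100 = $99,519.
Sum of the years' digits = 6+5+4+3+2+1 = 21.
Year 1: $99,519 × 6/21 = $28,434. Book value $88,185.
Year 2: $99,519 × 5/21 = $23,695. Book value $64,490.
Year 3: $99,519 × 4/21 = $18,956. Book value $45,534.
Accumulated through year 3 = $116,619 − $45,534 = $71,085.

$71,085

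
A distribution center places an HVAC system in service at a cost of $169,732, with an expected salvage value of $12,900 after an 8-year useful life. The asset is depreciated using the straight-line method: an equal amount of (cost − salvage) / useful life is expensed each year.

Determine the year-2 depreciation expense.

Depreciable base = $169,732 − $12,900 = $156,832.
Annual expense = $156,832 / 8 = $19,604.

$19,604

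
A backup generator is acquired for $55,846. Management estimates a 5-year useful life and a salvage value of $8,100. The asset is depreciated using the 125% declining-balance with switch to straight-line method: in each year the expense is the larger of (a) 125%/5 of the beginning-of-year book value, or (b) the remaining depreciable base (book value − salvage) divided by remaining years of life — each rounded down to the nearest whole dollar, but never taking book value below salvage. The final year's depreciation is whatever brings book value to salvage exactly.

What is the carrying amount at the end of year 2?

Depreciable base = $55,846 − $8,100 = $47,746.
Year 1: DB = ⌊$55,846 × 125%/5⌋ = $13,961; SL = ⌊$47,746/5⌋ = $9,549 → take DB $13,961. Book value $41,885.
Year 2: DB = ⌊$41,885 × 125%/5⌋ = $10,471; SL = ⌊$33,785/4⌋ = $8,446 → take DB $10,471. Book value $31,414.

$31,414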